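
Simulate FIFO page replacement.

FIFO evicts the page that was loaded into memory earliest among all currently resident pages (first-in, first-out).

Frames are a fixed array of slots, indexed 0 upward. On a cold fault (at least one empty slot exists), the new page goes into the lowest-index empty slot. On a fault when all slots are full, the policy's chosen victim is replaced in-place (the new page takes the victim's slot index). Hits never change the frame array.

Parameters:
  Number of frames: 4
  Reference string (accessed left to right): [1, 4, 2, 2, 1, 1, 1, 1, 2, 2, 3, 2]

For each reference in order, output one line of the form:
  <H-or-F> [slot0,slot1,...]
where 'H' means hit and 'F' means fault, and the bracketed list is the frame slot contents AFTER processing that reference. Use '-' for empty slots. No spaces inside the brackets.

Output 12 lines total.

F [1,-,-,-]
F [1,4,-,-]
F [1,4,2,-]
H [1,4,2,-]
H [1,4,2,-]
H [1,4,2,-]
H [1,4,2,-]
H [1,4,2,-]
H [1,4,2,-]
H [1,4,2,-]
F [1,4,2,3]
H [1,4,2,3]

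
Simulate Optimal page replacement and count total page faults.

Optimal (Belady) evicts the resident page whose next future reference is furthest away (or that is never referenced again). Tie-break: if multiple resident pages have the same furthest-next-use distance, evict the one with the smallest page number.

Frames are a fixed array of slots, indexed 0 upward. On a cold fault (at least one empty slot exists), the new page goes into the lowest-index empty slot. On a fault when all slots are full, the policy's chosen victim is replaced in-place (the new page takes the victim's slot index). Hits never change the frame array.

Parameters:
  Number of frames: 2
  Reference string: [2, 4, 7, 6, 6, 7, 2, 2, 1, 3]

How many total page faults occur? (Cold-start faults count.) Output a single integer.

Answer: 7

Derivation:
Step 0: ref 2 → FAULT, frames=[2,-]
Step 1: ref 4 → FAULT, frames=[2,4]
Step 2: ref 7 → FAULT (evict 4), frames=[2,7]
Step 3: ref 6 → FAULT (evict 2), frames=[6,7]
Step 4: ref 6 → HIT, frames=[6,7]
Step 5: ref 7 → HIT, frames=[6,7]
Step 6: ref 2 → FAULT (evict 6), frames=[2,7]
Step 7: ref 2 → HIT, frames=[2,7]
Step 8: ref 1 → FAULT (evict 2), frames=[1,7]
Step 9: ref 3 → FAULT (evict 1), frames=[3,7]
Total faults: 7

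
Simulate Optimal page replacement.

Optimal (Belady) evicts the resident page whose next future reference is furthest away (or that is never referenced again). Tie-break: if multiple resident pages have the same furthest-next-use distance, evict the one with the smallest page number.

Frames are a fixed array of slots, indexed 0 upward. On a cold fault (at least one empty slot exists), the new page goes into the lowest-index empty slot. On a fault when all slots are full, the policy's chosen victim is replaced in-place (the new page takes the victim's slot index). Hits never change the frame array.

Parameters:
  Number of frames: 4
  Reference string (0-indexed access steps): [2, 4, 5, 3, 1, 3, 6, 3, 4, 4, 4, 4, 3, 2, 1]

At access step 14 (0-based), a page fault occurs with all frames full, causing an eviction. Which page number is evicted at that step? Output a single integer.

Step 0: ref 2 -> FAULT, frames=[2,-,-,-]
Step 1: ref 4 -> FAULT, frames=[2,4,-,-]
Step 2: ref 5 -> FAULT, frames=[2,4,5,-]
Step 3: ref 3 -> FAULT, frames=[2,4,5,3]
Step 4: ref 1 -> FAULT, evict 5, frames=[2,4,1,3]
Step 5: ref 3 -> HIT, frames=[2,4,1,3]
Step 6: ref 6 -> FAULT, evict 1, frames=[2,4,6,3]
Step 7: ref 3 -> HIT, frames=[2,4,6,3]
Step 8: ref 4 -> HIT, frames=[2,4,6,3]
Step 9: ref 4 -> HIT, frames=[2,4,6,3]
Step 10: ref 4 -> HIT, frames=[2,4,6,3]
Step 11: ref 4 -> HIT, frames=[2,4,6,3]
Step 12: ref 3 -> HIT, frames=[2,4,6,3]
Step 13: ref 2 -> HIT, frames=[2,4,6,3]
Step 14: ref 1 -> FAULT, evict 2, frames=[1,4,6,3]
At step 14: evicted page 2

Answer: 2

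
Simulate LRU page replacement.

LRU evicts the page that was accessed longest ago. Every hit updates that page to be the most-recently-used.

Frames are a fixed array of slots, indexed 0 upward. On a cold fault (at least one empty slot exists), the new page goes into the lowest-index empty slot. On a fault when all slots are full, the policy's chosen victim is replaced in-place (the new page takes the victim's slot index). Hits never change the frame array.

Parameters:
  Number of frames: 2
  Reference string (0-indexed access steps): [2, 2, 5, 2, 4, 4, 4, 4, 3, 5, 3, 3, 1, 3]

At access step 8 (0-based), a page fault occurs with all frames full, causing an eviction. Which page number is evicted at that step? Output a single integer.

Step 0: ref 2 -> FAULT, frames=[2,-]
Step 1: ref 2 -> HIT, frames=[2,-]
Step 2: ref 5 -> FAULT, frames=[2,5]
Step 3: ref 2 -> HIT, frames=[2,5]
Step 4: ref 4 -> FAULT, evict 5, frames=[2,4]
Step 5: ref 4 -> HIT, frames=[2,4]
Step 6: ref 4 -> HIT, frames=[2,4]
Step 7: ref 4 -> HIT, frames=[2,4]
Step 8: ref 3 -> FAULT, evict 2, frames=[3,4]
At step 8: evicted page 2

Answer: 2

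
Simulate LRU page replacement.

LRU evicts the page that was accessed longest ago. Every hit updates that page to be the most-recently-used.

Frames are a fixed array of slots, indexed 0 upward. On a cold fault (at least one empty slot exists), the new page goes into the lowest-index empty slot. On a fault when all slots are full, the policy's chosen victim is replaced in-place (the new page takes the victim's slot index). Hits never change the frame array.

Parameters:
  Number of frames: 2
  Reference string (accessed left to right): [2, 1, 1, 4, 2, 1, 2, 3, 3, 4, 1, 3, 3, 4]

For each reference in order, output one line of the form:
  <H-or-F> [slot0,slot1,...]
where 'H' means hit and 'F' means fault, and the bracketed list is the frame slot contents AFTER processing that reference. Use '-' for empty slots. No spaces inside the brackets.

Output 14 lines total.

F [2,-]
F [2,1]
H [2,1]
F [4,1]
F [4,2]
F [1,2]
H [1,2]
F [3,2]
H [3,2]
F [3,4]
F [1,4]
F [1,3]
H [1,3]
F [4,3]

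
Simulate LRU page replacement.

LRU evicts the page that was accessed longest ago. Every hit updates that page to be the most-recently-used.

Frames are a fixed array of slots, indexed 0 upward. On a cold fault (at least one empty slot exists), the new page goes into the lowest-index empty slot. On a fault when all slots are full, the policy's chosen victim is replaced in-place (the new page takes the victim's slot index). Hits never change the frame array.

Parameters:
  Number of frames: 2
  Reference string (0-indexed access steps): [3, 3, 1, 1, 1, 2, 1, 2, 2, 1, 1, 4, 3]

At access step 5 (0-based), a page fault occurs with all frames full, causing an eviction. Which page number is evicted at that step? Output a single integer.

Answer: 3

Derivation:
Step 0: ref 3 -> FAULT, frames=[3,-]
Step 1: ref 3 -> HIT, frames=[3,-]
Step 2: ref 1 -> FAULT, frames=[3,1]
Step 3: ref 1 -> HIT, frames=[3,1]
Step 4: ref 1 -> HIT, frames=[3,1]
Step 5: ref 2 -> FAULT, evict 3, frames=[2,1]
At step 5: evicted page 3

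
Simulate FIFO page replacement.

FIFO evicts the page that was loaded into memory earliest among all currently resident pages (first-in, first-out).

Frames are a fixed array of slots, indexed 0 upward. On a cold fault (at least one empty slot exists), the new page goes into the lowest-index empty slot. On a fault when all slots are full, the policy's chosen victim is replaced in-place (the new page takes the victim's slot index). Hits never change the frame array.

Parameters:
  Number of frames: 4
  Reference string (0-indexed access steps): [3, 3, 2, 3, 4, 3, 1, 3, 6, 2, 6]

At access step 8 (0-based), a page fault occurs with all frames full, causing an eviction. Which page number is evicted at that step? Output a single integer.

Answer: 3

Derivation:
Step 0: ref 3 -> FAULT, frames=[3,-,-,-]
Step 1: ref 3 -> HIT, frames=[3,-,-,-]
Step 2: ref 2 -> FAULT, frames=[3,2,-,-]
Step 3: ref 3 -> HIT, frames=[3,2,-,-]
Step 4: ref 4 -> FAULT, frames=[3,2,4,-]
Step 5: ref 3 -> HIT, frames=[3,2,4,-]
Step 6: ref 1 -> FAULT, frames=[3,2,4,1]
Step 7: ref 3 -> HIT, frames=[3,2,4,1]
Step 8: ref 6 -> FAULT, evict 3, frames=[6,2,4,1]
At step 8: evicted page 3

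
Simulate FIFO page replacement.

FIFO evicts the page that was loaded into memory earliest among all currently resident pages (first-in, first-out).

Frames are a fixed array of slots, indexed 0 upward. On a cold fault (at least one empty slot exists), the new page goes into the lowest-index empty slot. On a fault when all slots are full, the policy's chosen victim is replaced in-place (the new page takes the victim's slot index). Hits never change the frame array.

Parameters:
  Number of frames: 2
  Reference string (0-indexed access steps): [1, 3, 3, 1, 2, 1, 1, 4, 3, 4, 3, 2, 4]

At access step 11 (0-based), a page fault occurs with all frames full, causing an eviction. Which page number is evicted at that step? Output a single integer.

Answer: 4

Derivation:
Step 0: ref 1 -> FAULT, frames=[1,-]
Step 1: ref 3 -> FAULT, frames=[1,3]
Step 2: ref 3 -> HIT, frames=[1,3]
Step 3: ref 1 -> HIT, frames=[1,3]
Step 4: ref 2 -> FAULT, evict 1, frames=[2,3]
Step 5: ref 1 -> FAULT, evict 3, frames=[2,1]
Step 6: ref 1 -> HIT, frames=[2,1]
Step 7: ref 4 -> FAULT, evict 2, frames=[4,1]
Step 8: ref 3 -> FAULT, evict 1, frames=[4,3]
Step 9: ref 4 -> HIT, frames=[4,3]
Step 10: ref 3 -> HIT, frames=[4,3]
Step 11: ref 2 -> FAULT, evict 4, frames=[2,3]
At step 11: evicted page 4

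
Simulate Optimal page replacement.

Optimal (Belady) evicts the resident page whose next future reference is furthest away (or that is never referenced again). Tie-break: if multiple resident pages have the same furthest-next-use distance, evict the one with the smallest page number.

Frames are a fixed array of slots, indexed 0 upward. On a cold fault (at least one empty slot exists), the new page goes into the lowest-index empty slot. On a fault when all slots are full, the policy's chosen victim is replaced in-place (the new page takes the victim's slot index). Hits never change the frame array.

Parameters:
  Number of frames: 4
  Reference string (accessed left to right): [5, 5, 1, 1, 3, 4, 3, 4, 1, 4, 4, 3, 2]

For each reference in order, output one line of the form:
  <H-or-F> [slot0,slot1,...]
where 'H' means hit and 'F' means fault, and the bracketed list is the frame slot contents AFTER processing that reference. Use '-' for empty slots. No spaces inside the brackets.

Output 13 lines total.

F [5,-,-,-]
H [5,-,-,-]
F [5,1,-,-]
H [5,1,-,-]
F [5,1,3,-]
F [5,1,3,4]
H [5,1,3,4]
H [5,1,3,4]
H [5,1,3,4]
H [5,1,3,4]
H [5,1,3,4]
H [5,1,3,4]
F [5,2,3,4]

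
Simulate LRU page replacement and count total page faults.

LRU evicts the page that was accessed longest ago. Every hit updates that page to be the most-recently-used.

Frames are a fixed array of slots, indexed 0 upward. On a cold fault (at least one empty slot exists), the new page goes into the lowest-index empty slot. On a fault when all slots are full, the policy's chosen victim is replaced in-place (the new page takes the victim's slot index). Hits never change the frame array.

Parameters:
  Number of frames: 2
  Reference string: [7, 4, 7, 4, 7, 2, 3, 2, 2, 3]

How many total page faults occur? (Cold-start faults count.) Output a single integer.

Step 0: ref 7 → FAULT, frames=[7,-]
Step 1: ref 4 → FAULT, frames=[7,4]
Step 2: ref 7 → HIT, frames=[7,4]
Step 3: ref 4 → HIT, frames=[7,4]
Step 4: ref 7 → HIT, frames=[7,4]
Step 5: ref 2 → FAULT (evict 4), frames=[7,2]
Step 6: ref 3 → FAULT (evict 7), frames=[3,2]
Step 7: ref 2 → HIT, frames=[3,2]
Step 8: ref 2 → HIT, frames=[3,2]
Step 9: ref 3 → HIT, frames=[3,2]
Total faults: 4

Answer: 4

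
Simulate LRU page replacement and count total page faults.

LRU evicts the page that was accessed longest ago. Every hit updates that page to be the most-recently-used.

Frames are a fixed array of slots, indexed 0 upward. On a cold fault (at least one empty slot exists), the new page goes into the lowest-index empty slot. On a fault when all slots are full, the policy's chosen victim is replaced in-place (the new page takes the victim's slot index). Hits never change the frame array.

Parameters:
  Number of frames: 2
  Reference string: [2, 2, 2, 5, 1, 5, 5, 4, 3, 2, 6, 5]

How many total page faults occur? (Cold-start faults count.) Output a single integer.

Step 0: ref 2 → FAULT, frames=[2,-]
Step 1: ref 2 → HIT, frames=[2,-]
Step 2: ref 2 → HIT, frames=[2,-]
Step 3: ref 5 → FAULT, frames=[2,5]
Step 4: ref 1 → FAULT (evict 2), frames=[1,5]
Step 5: ref 5 → HIT, frames=[1,5]
Step 6: ref 5 → HIT, frames=[1,5]
Step 7: ref 4 → FAULT (evict 1), frames=[4,5]
Step 8: ref 3 → FAULT (evict 5), frames=[4,3]
Step 9: ref 2 → FAULT (evict 4), frames=[2,3]
Step 10: ref 6 → FAULT (evict 3), frames=[2,6]
Step 11: ref 5 → FAULT (evict 2), frames=[5,6]
Total faults: 8

Answer: 8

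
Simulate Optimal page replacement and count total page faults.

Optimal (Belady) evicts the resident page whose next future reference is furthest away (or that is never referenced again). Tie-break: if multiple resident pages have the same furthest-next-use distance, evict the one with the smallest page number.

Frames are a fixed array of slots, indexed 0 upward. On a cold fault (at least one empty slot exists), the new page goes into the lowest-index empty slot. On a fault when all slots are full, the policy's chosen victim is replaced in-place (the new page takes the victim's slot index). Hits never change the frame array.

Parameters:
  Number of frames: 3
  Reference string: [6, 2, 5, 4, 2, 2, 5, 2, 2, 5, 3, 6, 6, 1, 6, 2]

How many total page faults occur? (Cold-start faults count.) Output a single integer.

Step 0: ref 6 → FAULT, frames=[6,-,-]
Step 1: ref 2 → FAULT, frames=[6,2,-]
Step 2: ref 5 → FAULT, frames=[6,2,5]
Step 3: ref 4 → FAULT (evict 6), frames=[4,2,5]
Step 4: ref 2 → HIT, frames=[4,2,5]
Step 5: ref 2 → HIT, frames=[4,2,5]
Step 6: ref 5 → HIT, frames=[4,2,5]
Step 7: ref 2 → HIT, frames=[4,2,5]
Step 8: ref 2 → HIT, frames=[4,2,5]
Step 9: ref 5 → HIT, frames=[4,2,5]
Step 10: ref 3 → FAULT (evict 4), frames=[3,2,5]
Step 11: ref 6 → FAULT (evict 3), frames=[6,2,5]
Step 12: ref 6 → HIT, frames=[6,2,5]
Step 13: ref 1 → FAULT (evict 5), frames=[6,2,1]
Step 14: ref 6 → HIT, frames=[6,2,1]
Step 15: ref 2 → HIT, frames=[6,2,1]
Total faults: 7

Answer: 7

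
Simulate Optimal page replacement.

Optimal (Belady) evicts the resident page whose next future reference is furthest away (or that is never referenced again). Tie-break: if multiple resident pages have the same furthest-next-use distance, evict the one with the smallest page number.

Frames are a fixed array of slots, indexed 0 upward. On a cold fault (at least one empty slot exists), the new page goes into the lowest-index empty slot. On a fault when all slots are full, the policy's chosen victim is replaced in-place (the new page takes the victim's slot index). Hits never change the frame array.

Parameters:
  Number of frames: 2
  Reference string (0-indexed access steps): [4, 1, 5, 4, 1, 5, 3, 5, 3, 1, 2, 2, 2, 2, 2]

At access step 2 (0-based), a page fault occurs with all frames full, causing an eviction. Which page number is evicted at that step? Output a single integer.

Answer: 1

Derivation:
Step 0: ref 4 -> FAULT, frames=[4,-]
Step 1: ref 1 -> FAULT, frames=[4,1]
Step 2: ref 5 -> FAULT, evict 1, frames=[4,5]
At step 2: evicted page 1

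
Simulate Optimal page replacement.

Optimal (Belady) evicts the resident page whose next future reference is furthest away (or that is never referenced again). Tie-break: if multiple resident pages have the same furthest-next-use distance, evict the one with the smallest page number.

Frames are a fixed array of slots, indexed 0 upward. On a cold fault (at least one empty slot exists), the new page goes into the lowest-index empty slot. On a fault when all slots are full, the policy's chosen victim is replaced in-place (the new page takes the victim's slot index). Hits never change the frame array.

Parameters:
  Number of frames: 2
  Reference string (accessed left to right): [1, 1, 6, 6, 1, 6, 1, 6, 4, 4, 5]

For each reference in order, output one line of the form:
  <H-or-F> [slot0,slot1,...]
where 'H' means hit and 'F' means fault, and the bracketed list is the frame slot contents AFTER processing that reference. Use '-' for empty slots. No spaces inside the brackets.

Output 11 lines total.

F [1,-]
H [1,-]
F [1,6]
H [1,6]
H [1,6]
H [1,6]
H [1,6]
H [1,6]
F [4,6]
H [4,6]
F [5,6]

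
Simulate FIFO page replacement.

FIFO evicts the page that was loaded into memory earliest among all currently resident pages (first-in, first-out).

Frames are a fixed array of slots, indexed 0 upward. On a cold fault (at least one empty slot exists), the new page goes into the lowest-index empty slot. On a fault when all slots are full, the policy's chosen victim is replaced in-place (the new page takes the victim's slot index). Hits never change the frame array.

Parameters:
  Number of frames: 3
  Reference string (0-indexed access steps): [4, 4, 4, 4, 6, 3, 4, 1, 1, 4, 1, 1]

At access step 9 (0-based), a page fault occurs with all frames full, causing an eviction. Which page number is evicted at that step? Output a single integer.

Step 0: ref 4 -> FAULT, frames=[4,-,-]
Step 1: ref 4 -> HIT, frames=[4,-,-]
Step 2: ref 4 -> HIT, frames=[4,-,-]
Step 3: ref 4 -> HIT, frames=[4,-,-]
Step 4: ref 6 -> FAULT, frames=[4,6,-]
Step 5: ref 3 -> FAULT, frames=[4,6,3]
Step 6: ref 4 -> HIT, frames=[4,6,3]
Step 7: ref 1 -> FAULT, evict 4, frames=[1,6,3]
Step 8: ref 1 -> HIT, frames=[1,6,3]
Step 9: ref 4 -> FAULT, evict 6, frames=[1,4,3]
At step 9: evicted page 6

Answer: 6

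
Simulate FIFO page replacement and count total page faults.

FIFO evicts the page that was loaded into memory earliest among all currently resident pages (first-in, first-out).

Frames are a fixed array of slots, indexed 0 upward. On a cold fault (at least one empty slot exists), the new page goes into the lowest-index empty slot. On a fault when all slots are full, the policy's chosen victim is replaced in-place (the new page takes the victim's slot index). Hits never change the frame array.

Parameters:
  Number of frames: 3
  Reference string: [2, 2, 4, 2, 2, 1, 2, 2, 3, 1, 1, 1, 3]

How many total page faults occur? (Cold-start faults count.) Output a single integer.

Step 0: ref 2 → FAULT, frames=[2,-,-]
Step 1: ref 2 → HIT, frames=[2,-,-]
Step 2: ref 4 → FAULT, frames=[2,4,-]
Step 3: ref 2 → HIT, frames=[2,4,-]
Step 4: ref 2 → HIT, frames=[2,4,-]
Step 5: ref 1 → FAULT, frames=[2,4,1]
Step 6: ref 2 → HIT, frames=[2,4,1]
Step 7: ref 2 → HIT, frames=[2,4,1]
Step 8: ref 3 → FAULT (evict 2), frames=[3,4,1]
Step 9: ref 1 → HIT, frames=[3,4,1]
Step 10: ref 1 → HIT, frames=[3,4,1]
Step 11: ref 1 → HIT, frames=[3,4,1]
Step 12: ref 3 → HIT, frames=[3,4,1]
Total faults: 4

Answer: 4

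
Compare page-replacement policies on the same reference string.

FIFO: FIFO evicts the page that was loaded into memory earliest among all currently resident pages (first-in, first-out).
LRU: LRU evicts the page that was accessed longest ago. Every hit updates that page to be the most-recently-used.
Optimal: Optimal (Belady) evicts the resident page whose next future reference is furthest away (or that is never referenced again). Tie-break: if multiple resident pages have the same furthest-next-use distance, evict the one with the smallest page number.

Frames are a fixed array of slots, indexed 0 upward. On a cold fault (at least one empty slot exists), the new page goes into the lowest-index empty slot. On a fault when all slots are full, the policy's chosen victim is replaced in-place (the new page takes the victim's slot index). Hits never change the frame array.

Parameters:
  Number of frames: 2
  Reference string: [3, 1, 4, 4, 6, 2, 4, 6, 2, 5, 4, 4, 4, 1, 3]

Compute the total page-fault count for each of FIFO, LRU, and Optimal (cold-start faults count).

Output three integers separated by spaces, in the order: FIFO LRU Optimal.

--- FIFO ---
  step 0: ref 3 -> FAULT, frames=[3,-] (faults so far: 1)
  step 1: ref 1 -> FAULT, frames=[3,1] (faults so far: 2)
  step 2: ref 4 -> FAULT, evict 3, frames=[4,1] (faults so far: 3)
  step 3: ref 4 -> HIT, frames=[4,1] (faults so far: 3)
  step 4: ref 6 -> FAULT, evict 1, frames=[4,6] (faults so far: 4)
  step 5: ref 2 -> FAULT, evict 4, frames=[2,6] (faults so far: 5)
  step 6: ref 4 -> FAULT, evict 6, frames=[2,4] (faults so far: 6)
  step 7: ref 6 -> FAULT, evict 2, frames=[6,4] (faults so far: 7)
  step 8: ref 2 -> FAULT, evict 4, frames=[6,2] (faults so far: 8)
  step 9: ref 5 -> FAULT, evict 6, frames=[5,2] (faults so far: 9)
  step 10: ref 4 -> FAULT, evict 2, frames=[5,4] (faults so far: 10)
  step 11: ref 4 -> HIT, frames=[5,4] (faults so far: 10)
  step 12: ref 4 -> HIT, frames=[5,4] (faults so far: 10)
  step 13: ref 1 -> FAULT, evict 5, frames=[1,4] (faults so far: 11)
  step 14: ref 3 -> FAULT, evict 4, frames=[1,3] (faults so far: 12)
  FIFO total faults: 12
--- LRU ---
  step 0: ref 3 -> FAULT, frames=[3,-] (faults so far: 1)
  step 1: ref 1 -> FAULT, frames=[3,1] (faults so far: 2)
  step 2: ref 4 -> FAULT, evict 3, frames=[4,1] (faults so far: 3)
  step 3: ref 4 -> HIT, frames=[4,1] (faults so far: 3)
  step 4: ref 6 -> FAULT, evict 1, frames=[4,6] (faults so far: 4)
  step 5: ref 2 -> FAULT, evict 4, frames=[2,6] (faults so far: 5)
  step 6: ref 4 -> FAULT, evict 6, frames=[2,4] (faults so far: 6)
  step 7: ref 6 -> FAULT, evict 2, frames=[6,4] (faults so far: 7)
  step 8: ref 2 -> FAULT, evict 4, frames=[6,2] (faults so far: 8)
  step 9: ref 5 -> FAULT, evict 6, frames=[5,2] (faults so far: 9)
  step 10: ref 4 -> FAULT, evict 2, frames=[5,4] (faults so far: 10)
  step 11: ref 4 -> HIT, frames=[5,4] (faults so far: 10)
  step 12: ref 4 -> HIT, frames=[5,4] (faults so far: 10)
  step 13: ref 1 -> FAULT, evict 5, frames=[1,4] (faults so far: 11)
  step 14: ref 3 -> FAULT, evict 4, frames=[1,3] (faults so far: 12)
  LRU total faults: 12
--- Optimal ---
  step 0: ref 3 -> FAULT, frames=[3,-] (faults so far: 1)
  step 1: ref 1 -> FAULT, frames=[3,1] (faults so far: 2)
  step 2: ref 4 -> FAULT, evict 3, frames=[4,1] (faults so far: 3)
  step 3: ref 4 -> HIT, frames=[4,1] (faults so far: 3)
  step 4: ref 6 -> FAULT, evict 1, frames=[4,6] (faults so far: 4)
  step 5: ref 2 -> FAULT, evict 6, frames=[4,2] (faults so far: 5)
  step 6: ref 4 -> HIT, frames=[4,2] (faults so far: 5)
  step 7: ref 6 -> FAULT, evict 4, frames=[6,2] (faults so far: 6)
  step 8: ref 2 -> HIT, frames=[6,2] (faults so far: 6)
  step 9: ref 5 -> FAULT, evict 2, frames=[6,5] (faults so far: 7)
  step 10: ref 4 -> FAULT, evict 5, frames=[6,4] (faults so far: 8)
  step 11: ref 4 -> HIT, frames=[6,4] (faults so far: 8)
  step 12: ref 4 -> HIT, frames=[6,4] (faults so far: 8)
  step 13: ref 1 -> FAULT, evict 4, frames=[6,1] (faults so far: 9)
  step 14: ref 3 -> FAULT, evict 1, frames=[6,3] (faults so far: 10)
  Optimal total faults: 10

Answer: 12 12 10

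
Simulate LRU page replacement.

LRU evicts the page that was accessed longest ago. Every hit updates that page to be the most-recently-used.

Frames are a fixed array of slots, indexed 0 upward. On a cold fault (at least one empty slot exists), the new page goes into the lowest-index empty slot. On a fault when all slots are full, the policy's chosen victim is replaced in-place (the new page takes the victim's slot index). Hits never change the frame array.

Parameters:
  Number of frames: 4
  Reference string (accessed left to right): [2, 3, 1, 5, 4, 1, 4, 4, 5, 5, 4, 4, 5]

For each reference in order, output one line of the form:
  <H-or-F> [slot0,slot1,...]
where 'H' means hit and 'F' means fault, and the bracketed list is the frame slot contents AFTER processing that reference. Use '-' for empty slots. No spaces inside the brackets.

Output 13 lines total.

F [2,-,-,-]
F [2,3,-,-]
F [2,3,1,-]
F [2,3,1,5]
F [4,3,1,5]
H [4,3,1,5]
H [4,3,1,5]
H [4,3,1,5]
H [4,3,1,5]
H [4,3,1,5]
H [4,3,1,5]
H [4,3,1,5]
H [4,3,1,5]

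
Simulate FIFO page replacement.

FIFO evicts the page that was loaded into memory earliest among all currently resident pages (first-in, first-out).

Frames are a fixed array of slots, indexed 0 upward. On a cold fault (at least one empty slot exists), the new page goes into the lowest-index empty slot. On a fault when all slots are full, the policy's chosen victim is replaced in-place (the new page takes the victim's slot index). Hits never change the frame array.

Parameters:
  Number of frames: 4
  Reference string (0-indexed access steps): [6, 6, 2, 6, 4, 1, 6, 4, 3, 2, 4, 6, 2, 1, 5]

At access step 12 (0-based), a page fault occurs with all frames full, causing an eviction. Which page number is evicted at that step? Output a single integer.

Answer: 4

Derivation:
Step 0: ref 6 -> FAULT, frames=[6,-,-,-]
Step 1: ref 6 -> HIT, frames=[6,-,-,-]
Step 2: ref 2 -> FAULT, frames=[6,2,-,-]
Step 3: ref 6 -> HIT, frames=[6,2,-,-]
Step 4: ref 4 -> FAULT, frames=[6,2,4,-]
Step 5: ref 1 -> FAULT, frames=[6,2,4,1]
Step 6: ref 6 -> HIT, frames=[6,2,4,1]
Step 7: ref 4 -> HIT, frames=[6,2,4,1]
Step 8: ref 3 -> FAULT, evict 6, frames=[3,2,4,1]
Step 9: ref 2 -> HIT, frames=[3,2,4,1]
Step 10: ref 4 -> HIT, frames=[3,2,4,1]
Step 11: ref 6 -> FAULT, evict 2, frames=[3,6,4,1]
Step 12: ref 2 -> FAULT, evict 4, frames=[3,6,2,1]
At step 12: evicted page 4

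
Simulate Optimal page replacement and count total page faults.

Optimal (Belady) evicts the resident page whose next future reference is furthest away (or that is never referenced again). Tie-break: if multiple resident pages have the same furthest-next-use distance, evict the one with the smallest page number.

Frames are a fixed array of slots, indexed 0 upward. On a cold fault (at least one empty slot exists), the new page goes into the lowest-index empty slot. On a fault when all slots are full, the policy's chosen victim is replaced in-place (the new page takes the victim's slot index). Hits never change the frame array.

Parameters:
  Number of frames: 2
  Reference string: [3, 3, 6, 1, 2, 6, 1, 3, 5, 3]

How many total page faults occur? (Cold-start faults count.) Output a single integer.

Answer: 7

Derivation:
Step 0: ref 3 → FAULT, frames=[3,-]
Step 1: ref 3 → HIT, frames=[3,-]
Step 2: ref 6 → FAULT, frames=[3,6]
Step 3: ref 1 → FAULT (evict 3), frames=[1,6]
Step 4: ref 2 → FAULT (evict 1), frames=[2,6]
Step 5: ref 6 → HIT, frames=[2,6]
Step 6: ref 1 → FAULT (evict 2), frames=[1,6]
Step 7: ref 3 → FAULT (evict 1), frames=[3,6]
Step 8: ref 5 → FAULT (evict 6), frames=[3,5]
Step 9: ref 3 → HIT, frames=[3,5]
Total faults: 7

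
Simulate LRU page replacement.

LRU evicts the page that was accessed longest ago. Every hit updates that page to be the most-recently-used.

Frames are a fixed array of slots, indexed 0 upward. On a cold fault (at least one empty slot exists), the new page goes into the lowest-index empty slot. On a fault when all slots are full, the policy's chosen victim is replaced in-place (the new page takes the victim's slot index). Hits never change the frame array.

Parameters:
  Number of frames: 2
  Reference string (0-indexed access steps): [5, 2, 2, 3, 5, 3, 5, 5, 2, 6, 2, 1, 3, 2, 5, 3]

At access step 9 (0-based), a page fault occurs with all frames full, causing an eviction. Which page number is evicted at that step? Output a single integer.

Step 0: ref 5 -> FAULT, frames=[5,-]
Step 1: ref 2 -> FAULT, frames=[5,2]
Step 2: ref 2 -> HIT, frames=[5,2]
Step 3: ref 3 -> FAULT, evict 5, frames=[3,2]
Step 4: ref 5 -> FAULT, evict 2, frames=[3,5]
Step 5: ref 3 -> HIT, frames=[3,5]
Step 6: ref 5 -> HIT, frames=[3,5]
Step 7: ref 5 -> HIT, frames=[3,5]
Step 8: ref 2 -> FAULT, evict 3, frames=[2,5]
Step 9: ref 6 -> FAULT, evict 5, frames=[2,6]
At step 9: evicted page 5

Answer: 5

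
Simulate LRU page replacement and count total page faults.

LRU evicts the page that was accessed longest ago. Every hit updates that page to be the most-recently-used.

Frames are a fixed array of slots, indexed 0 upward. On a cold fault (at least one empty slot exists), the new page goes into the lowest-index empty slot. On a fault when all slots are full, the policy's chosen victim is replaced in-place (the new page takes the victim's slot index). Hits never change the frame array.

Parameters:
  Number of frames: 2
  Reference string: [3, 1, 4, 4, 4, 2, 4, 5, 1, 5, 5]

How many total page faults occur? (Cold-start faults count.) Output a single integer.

Answer: 6

Derivation:
Step 0: ref 3 → FAULT, frames=[3,-]
Step 1: ref 1 → FAULT, frames=[3,1]
Step 2: ref 4 → FAULT (evict 3), frames=[4,1]
Step 3: ref 4 → HIT, frames=[4,1]
Step 4: ref 4 → HIT, frames=[4,1]
Step 5: ref 2 → FAULT (evict 1), frames=[4,2]
Step 6: ref 4 → HIT, frames=[4,2]
Step 7: ref 5 → FAULT (evict 2), frames=[4,5]
Step 8: ref 1 → FAULT (evict 4), frames=[1,5]
Step 9: ref 5 → HIT, frames=[1,5]
Step 10: ref 5 → HIT, frames=[1,5]
Total faults: 6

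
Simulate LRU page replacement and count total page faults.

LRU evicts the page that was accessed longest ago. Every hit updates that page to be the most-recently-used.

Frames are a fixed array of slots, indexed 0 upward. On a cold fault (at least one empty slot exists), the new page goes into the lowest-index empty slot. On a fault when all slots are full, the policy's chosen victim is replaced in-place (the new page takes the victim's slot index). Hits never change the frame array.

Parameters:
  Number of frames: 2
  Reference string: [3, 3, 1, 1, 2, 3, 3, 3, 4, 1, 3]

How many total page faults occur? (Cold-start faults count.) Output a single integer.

Answer: 7

Derivation:
Step 0: ref 3 → FAULT, frames=[3,-]
Step 1: ref 3 → HIT, frames=[3,-]
Step 2: ref 1 → FAULT, frames=[3,1]
Step 3: ref 1 → HIT, frames=[3,1]
Step 4: ref 2 → FAULT (evict 3), frames=[2,1]
Step 5: ref 3 → FAULT (evict 1), frames=[2,3]
Step 6: ref 3 → HIT, frames=[2,3]
Step 7: ref 3 → HIT, frames=[2,3]
Step 8: ref 4 → FAULT (evict 2), frames=[4,3]
Step 9: ref 1 → FAULT (evict 3), frames=[4,1]
Step 10: ref 3 → FAULT (evict 4), frames=[3,1]
Total faults: 7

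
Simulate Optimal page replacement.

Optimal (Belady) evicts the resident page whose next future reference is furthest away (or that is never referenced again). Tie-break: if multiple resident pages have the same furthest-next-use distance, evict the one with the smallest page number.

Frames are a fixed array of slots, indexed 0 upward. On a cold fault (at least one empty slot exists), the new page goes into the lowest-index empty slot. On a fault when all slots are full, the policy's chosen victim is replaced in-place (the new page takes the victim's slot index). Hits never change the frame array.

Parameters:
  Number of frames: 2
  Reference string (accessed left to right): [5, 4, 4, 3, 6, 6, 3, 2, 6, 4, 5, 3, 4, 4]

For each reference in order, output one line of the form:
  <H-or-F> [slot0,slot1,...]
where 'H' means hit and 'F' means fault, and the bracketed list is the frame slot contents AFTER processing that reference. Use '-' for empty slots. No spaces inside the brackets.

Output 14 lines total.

F [5,-]
F [5,4]
H [5,4]
F [3,4]
F [3,6]
H [3,6]
H [3,6]
F [2,6]
H [2,6]
F [4,6]
F [4,5]
F [4,3]
H [4,3]
H [4,3]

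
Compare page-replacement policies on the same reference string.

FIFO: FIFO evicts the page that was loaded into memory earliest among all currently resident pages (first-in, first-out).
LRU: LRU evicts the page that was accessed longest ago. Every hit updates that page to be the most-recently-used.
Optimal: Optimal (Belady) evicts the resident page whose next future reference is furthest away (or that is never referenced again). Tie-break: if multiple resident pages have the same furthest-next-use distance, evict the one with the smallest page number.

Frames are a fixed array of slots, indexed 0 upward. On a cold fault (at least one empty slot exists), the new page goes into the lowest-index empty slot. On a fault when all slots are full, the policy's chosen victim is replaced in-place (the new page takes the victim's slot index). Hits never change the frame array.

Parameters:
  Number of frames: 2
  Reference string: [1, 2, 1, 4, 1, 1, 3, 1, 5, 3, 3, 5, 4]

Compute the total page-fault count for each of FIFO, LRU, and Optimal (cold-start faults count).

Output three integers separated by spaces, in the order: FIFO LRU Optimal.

--- FIFO ---
  step 0: ref 1 -> FAULT, frames=[1,-] (faults so far: 1)
  step 1: ref 2 -> FAULT, frames=[1,2] (faults so far: 2)
  step 2: ref 1 -> HIT, frames=[1,2] (faults so far: 2)
  step 3: ref 4 -> FAULT, evict 1, frames=[4,2] (faults so far: 3)
  step 4: ref 1 -> FAULT, evict 2, frames=[4,1] (faults so far: 4)
  step 5: ref 1 -> HIT, frames=[4,1] (faults so far: 4)
  step 6: ref 3 -> FAULT, evict 4, frames=[3,1] (faults so far: 5)
  step 7: ref 1 -> HIT, frames=[3,1] (faults so far: 5)
  step 8: ref 5 -> FAULT, evict 1, frames=[3,5] (faults so far: 6)
  step 9: ref 3 -> HIT, frames=[3,5] (faults so far: 6)
  step 10: ref 3 -> HIT, frames=[3,5] (faults so far: 6)
  step 11: ref 5 -> HIT, frames=[3,5] (faults so far: 6)
  step 12: ref 4 -> FAULT, evict 3, frames=[4,5] (faults so far: 7)
  FIFO total faults: 7
--- LRU ---
  step 0: ref 1 -> FAULT, frames=[1,-] (faults so far: 1)
  step 1: ref 2 -> FAULT, frames=[1,2] (faults so far: 2)
  step 2: ref 1 -> HIT, frames=[1,2] (faults so far: 2)
  step 3: ref 4 -> FAULT, evict 2, frames=[1,4] (faults so far: 3)
  step 4: ref 1 -> HIT, frames=[1,4] (faults so far: 3)
  step 5: ref 1 -> HIT, frames=[1,4] (faults so far: 3)
  step 6: ref 3 -> FAULT, evict 4, frames=[1,3] (faults so far: 4)
  step 7: ref 1 -> HIT, frames=[1,3] (faults so far: 4)
  step 8: ref 5 -> FAULT, evict 3, frames=[1,5] (faults so far: 5)
  step 9: ref 3 -> FAULT, evict 1, frames=[3,5] (faults so far: 6)
  step 10: ref 3 -> HIT, frames=[3,5] (faults so far: 6)
  step 11: ref 5 -> HIT, frames=[3,5] (faults so far: 6)
  step 12: ref 4 -> FAULT, evict 3, frames=[4,5] (faults so far: 7)
  LRU total faults: 7
--- Optimal ---
  step 0: ref 1 -> FAULT, frames=[1,-] (faults so far: 1)
  step 1: ref 2 -> FAULT, frames=[1,2] (faults so far: 2)
  step 2: ref 1 -> HIT, frames=[1,2] (faults so far: 2)
  step 3: ref 4 -> FAULT, evict 2, frames=[1,4] (faults so far: 3)
  step 4: ref 1 -> HIT, frames=[1,4] (faults so far: 3)
  step 5: ref 1 -> HIT, frames=[1,4] (faults so far: 3)
  step 6: ref 3 -> FAULT, evict 4, frames=[1,3] (faults so far: 4)
  step 7: ref 1 -> HIT, frames=[1,3] (faults so far: 4)
  step 8: ref 5 -> FAULT, evict 1, frames=[5,3] (faults so far: 5)
  step 9: ref 3 -> HIT, frames=[5,3] (faults so far: 5)
  step 10: ref 3 -> HIT, frames=[5,3] (faults so far: 5)
  step 11: ref 5 -> HIT, frames=[5,3] (faults so far: 5)
  step 12: ref 4 -> FAULT, evict 3, frames=[5,4] (faults so far: 6)
  Optimal total faults: 6

Answer: 7 7 6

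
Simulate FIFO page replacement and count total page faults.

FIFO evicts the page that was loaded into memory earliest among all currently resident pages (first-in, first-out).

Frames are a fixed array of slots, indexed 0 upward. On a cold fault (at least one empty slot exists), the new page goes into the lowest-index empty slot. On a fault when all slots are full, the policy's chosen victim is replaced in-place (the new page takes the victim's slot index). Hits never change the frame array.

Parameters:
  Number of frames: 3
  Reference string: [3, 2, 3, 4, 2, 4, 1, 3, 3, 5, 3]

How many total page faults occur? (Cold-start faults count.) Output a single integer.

Step 0: ref 3 → FAULT, frames=[3,-,-]
Step 1: ref 2 → FAULT, frames=[3,2,-]
Step 2: ref 3 → HIT, frames=[3,2,-]
Step 3: ref 4 → FAULT, frames=[3,2,4]
Step 4: ref 2 → HIT, frames=[3,2,4]
Step 5: ref 4 → HIT, frames=[3,2,4]
Step 6: ref 1 → FAULT (evict 3), frames=[1,2,4]
Step 7: ref 3 → FAULT (evict 2), frames=[1,3,4]
Step 8: ref 3 → HIT, frames=[1,3,4]
Step 9: ref 5 → FAULT (evict 4), frames=[1,3,5]
Step 10: ref 3 → HIT, frames=[1,3,5]
Total faults: 6

Answer: 6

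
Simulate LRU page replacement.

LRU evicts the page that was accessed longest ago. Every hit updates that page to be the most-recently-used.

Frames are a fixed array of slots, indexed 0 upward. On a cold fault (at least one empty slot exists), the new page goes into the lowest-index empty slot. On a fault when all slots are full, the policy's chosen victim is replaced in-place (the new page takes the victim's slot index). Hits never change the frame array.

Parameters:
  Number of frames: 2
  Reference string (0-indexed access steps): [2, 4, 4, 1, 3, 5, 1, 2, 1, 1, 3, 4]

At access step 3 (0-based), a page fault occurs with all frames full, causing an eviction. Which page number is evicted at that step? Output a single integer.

Step 0: ref 2 -> FAULT, frames=[2,-]
Step 1: ref 4 -> FAULT, frames=[2,4]
Step 2: ref 4 -> HIT, frames=[2,4]
Step 3: ref 1 -> FAULT, evict 2, frames=[1,4]
At step 3: evicted page 2

Answer: 2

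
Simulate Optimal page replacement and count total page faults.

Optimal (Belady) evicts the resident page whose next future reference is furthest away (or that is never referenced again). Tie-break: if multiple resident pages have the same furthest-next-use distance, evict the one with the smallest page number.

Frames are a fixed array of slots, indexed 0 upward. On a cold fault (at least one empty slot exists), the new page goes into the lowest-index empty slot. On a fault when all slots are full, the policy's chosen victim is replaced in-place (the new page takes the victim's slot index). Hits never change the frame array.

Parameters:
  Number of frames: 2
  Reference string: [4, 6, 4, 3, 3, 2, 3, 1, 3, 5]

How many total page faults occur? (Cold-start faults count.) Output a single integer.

Step 0: ref 4 → FAULT, frames=[4,-]
Step 1: ref 6 → FAULT, frames=[4,6]
Step 2: ref 4 → HIT, frames=[4,6]
Step 3: ref 3 → FAULT (evict 4), frames=[3,6]
Step 4: ref 3 → HIT, frames=[3,6]
Step 5: ref 2 → FAULT (evict 6), frames=[3,2]
Step 6: ref 3 → HIT, frames=[3,2]
Step 7: ref 1 → FAULT (evict 2), frames=[3,1]
Step 8: ref 3 → HIT, frames=[3,1]
Step 9: ref 5 → FAULT (evict 1), frames=[3,5]
Total faults: 6

Answer: 6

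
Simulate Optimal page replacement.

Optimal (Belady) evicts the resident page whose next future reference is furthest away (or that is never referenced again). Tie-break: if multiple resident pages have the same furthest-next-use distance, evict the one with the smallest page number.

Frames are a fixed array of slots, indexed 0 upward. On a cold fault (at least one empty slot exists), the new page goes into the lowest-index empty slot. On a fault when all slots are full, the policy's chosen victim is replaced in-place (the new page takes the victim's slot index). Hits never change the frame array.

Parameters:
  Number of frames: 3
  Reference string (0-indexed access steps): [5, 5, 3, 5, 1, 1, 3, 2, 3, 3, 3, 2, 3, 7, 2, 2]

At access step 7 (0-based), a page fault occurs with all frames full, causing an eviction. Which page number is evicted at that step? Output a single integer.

Answer: 1

Derivation:
Step 0: ref 5 -> FAULT, frames=[5,-,-]
Step 1: ref 5 -> HIT, frames=[5,-,-]
Step 2: ref 3 -> FAULT, frames=[5,3,-]
Step 3: ref 5 -> HIT, frames=[5,3,-]
Step 4: ref 1 -> FAULT, frames=[5,3,1]
Step 5: ref 1 -> HIT, frames=[5,3,1]
Step 6: ref 3 -> HIT, frames=[5,3,1]
Step 7: ref 2 -> FAULT, evict 1, frames=[5,3,2]
At step 7: evicted page 1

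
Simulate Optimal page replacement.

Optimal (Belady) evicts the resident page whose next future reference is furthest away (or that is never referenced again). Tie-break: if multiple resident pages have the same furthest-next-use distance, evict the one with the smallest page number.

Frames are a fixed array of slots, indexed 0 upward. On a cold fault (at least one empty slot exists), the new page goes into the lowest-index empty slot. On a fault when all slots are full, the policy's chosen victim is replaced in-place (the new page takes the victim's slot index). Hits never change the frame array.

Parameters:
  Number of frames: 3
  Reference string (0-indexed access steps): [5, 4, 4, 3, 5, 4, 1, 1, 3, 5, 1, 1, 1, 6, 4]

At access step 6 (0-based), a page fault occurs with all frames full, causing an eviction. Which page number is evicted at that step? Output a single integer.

Answer: 4

Derivation:
Step 0: ref 5 -> FAULT, frames=[5,-,-]
Step 1: ref 4 -> FAULT, frames=[5,4,-]
Step 2: ref 4 -> HIT, frames=[5,4,-]
Step 3: ref 3 -> FAULT, frames=[5,4,3]
Step 4: ref 5 -> HIT, frames=[5,4,3]
Step 5: ref 4 -> HIT, frames=[5,4,3]
Step 6: ref 1 -> FAULT, evict 4, frames=[5,1,3]
At step 6: evicted page 4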